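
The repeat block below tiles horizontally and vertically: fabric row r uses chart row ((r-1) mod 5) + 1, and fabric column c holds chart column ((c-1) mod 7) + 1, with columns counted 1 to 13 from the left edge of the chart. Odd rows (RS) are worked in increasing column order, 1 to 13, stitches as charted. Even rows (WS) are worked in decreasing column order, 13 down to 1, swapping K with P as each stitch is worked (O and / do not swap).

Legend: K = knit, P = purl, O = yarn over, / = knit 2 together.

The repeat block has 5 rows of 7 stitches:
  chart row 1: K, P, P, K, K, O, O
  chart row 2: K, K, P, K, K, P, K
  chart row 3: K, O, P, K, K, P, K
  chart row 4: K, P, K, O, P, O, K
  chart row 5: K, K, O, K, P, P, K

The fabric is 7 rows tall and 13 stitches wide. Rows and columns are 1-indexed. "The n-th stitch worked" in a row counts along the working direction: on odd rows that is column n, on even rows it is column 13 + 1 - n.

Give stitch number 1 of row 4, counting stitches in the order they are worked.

Row 4: (4-1) mod 5 = 3, so use chart row 4. Even row -> WS.
Chart row 4 tiled across columns 1-13: K P K O P O K K P K O P O
WS: work from column 13 back to column 1 (reverse the tiled row), swapping K<->P (O and / unchanged).
Row 4 as worked: O K O P K P P O K O P K P
Stitch 1 in working order -> O

Result:
O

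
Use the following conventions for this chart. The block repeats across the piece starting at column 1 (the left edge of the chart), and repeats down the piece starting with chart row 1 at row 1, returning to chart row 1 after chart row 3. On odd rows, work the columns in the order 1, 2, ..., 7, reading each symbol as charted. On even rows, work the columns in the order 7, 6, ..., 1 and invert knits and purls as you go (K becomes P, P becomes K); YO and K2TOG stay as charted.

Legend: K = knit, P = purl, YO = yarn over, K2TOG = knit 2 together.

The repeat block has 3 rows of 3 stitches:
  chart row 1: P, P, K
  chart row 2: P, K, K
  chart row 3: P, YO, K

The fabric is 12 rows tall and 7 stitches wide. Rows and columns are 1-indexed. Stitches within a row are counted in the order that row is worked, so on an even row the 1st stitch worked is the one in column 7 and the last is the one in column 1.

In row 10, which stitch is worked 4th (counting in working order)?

Result:
K

Derivation:
For row 10: chart row = ((10-1) mod 3) + 1 = 1; this is a WS (even) row.
Chart row 1 tiled across columns 1-7: P P K P P K P
Wrong side: read the tiled row from column 7 down to 1 and exchange K with P (leave YO, K2TOG).
Row 10 as worked: K P K K P K K
Counting 4 along the worked row gives K.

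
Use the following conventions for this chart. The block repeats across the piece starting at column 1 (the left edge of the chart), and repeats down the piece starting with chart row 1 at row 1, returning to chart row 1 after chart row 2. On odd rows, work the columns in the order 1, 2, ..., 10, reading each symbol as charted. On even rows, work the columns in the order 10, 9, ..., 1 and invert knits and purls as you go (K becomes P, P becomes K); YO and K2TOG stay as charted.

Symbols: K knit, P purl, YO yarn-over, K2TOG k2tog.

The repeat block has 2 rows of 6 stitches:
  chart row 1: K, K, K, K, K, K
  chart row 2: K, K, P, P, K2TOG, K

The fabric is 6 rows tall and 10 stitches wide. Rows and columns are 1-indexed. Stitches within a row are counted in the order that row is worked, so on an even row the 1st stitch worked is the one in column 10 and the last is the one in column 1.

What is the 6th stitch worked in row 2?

For row 2: chart row = ((2-1) mod 2) + 1 = 2; this is a WS (even) row.
Chart row 2 tiled across columns 1-10: K K P P K2TOG K K K P P
WS row: flip the tiled sequence (start at column 10) and apply K<->P; YO and K2TOG stay.
Row 2 as worked: K K P P P K2TOG K K P P
Counting 6 along the worked row gives K2TOG.

== STITCH ==
K2TOG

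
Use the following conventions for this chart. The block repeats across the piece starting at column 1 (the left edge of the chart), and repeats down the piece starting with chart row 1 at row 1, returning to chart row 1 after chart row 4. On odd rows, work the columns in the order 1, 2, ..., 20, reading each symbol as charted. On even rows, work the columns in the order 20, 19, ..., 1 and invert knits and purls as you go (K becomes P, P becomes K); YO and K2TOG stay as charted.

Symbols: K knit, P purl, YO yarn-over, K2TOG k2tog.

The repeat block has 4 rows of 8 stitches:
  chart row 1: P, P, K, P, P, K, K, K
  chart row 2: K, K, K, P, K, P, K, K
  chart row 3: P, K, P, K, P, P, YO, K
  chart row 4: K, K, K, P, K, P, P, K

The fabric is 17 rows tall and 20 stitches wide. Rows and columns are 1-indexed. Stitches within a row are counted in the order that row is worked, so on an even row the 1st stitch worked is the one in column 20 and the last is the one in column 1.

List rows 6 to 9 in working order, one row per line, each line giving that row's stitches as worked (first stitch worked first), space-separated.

Row 6: chart row 2, WS - tiled (columns 1-20): K K K P K P K K K K K P K P K K K K K P; work from column 20 back to 1 with K<->P swapped.
Row 7: chart row 3, RS - tile across columns 1-20 and work as-is.
Row 8: chart row 4, WS - tiled (columns 1-20): K K K P K P P K K K K P K P P K K K K P; work from column 20 back to 1 with K<->P swapped.
Row 9: chart row 1, RS - tile across columns 1-20 and work as-is.

Result:
K P P P P P K P K P P P P P K P K P P P
P K P K P P YO K P K P K P P YO K P K P K
K P P P P K K P K P P P P K K P K P P P
P P K P P K K K P P K P P K K K P P K P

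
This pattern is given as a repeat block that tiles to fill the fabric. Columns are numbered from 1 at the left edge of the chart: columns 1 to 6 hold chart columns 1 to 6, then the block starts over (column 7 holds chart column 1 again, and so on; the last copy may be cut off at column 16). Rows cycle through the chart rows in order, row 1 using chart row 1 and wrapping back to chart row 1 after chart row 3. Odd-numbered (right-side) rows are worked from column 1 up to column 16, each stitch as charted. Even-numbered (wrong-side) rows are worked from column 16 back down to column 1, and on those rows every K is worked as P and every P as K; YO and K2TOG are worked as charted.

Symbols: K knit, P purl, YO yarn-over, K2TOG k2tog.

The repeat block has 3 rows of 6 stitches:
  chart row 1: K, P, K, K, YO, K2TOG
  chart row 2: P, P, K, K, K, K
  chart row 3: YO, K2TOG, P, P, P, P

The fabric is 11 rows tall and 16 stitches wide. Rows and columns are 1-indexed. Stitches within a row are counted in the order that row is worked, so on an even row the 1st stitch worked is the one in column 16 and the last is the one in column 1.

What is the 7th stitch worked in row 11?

Row 11: (11-1) mod 3 = 1, so use chart row 2. Odd row -> RS.
Chart row 2 tiled across columns 1-16: P P K K K K P P K K K K P P K K
Right side: take the tiled row as-is (worked left to right from column 1).
Counting 7 along the worked row gives P.

Result:
P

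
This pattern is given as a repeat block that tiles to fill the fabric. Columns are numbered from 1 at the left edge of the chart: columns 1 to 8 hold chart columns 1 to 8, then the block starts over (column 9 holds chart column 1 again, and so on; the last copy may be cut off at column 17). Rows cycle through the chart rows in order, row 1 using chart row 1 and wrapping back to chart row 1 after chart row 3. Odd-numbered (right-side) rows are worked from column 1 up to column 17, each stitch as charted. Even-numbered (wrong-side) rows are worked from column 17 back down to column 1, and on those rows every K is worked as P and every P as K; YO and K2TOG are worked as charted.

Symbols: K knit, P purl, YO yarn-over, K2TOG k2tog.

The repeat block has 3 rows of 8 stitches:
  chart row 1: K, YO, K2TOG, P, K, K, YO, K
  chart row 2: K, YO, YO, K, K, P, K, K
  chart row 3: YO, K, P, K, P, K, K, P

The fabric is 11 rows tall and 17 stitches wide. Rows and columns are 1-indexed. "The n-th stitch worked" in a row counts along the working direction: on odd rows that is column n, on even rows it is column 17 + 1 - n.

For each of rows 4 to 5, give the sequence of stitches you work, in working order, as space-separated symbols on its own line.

Row 4: chart row 1, WS - tiled (columns 1-17): K YO K2TOG P K K YO K K YO K2TOG P K K YO K K; work from column 17 back to 1 with K<->P swapped.
Row 5: chart row 2, RS - tile across columns 1-17 and work as-is.

Rows as worked:
P P YO P P K K2TOG YO P P YO P P K K2TOG YO P
K YO YO K K P K K K YO YO K K P K K K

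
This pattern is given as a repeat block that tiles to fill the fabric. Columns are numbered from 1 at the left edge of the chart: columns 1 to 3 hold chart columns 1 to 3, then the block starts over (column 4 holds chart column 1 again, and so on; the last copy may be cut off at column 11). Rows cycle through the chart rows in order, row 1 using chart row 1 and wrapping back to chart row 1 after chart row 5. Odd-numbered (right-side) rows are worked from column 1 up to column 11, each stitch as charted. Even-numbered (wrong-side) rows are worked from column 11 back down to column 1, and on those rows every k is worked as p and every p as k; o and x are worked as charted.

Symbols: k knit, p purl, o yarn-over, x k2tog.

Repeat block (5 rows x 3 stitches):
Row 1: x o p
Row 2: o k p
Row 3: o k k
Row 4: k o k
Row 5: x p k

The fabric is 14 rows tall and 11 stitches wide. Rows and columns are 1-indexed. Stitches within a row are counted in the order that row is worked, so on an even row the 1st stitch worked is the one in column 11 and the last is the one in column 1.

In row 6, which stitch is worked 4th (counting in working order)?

Row 6 uses chart row ((6-1) mod 5)+1 = 1. Row 6 is even, so WS.
Chart row 1 tiled across columns 1-11: x o p x o p x o p x o
WS row: flip the tiled sequence (start at column 11) and apply k<->p; o and x stay.
Row 6 as worked: o x k o x k o x k o x
The 4th stitch worked is o.

Result:
o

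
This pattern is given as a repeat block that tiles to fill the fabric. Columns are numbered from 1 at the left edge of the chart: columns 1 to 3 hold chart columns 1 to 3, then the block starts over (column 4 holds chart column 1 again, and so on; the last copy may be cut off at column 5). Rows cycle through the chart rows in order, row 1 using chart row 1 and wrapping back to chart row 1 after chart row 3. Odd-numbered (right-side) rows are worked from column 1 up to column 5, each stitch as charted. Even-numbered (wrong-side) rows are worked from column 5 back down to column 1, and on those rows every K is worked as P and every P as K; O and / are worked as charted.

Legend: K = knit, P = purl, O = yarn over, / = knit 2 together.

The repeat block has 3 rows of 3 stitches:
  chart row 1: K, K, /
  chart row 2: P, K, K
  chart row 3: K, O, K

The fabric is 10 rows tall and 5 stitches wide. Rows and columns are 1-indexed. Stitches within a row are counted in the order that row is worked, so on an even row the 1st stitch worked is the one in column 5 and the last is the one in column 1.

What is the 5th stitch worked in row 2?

Stitch:
K

Derivation:
Row 2 uses chart row ((2-1) mod 3)+1 = 2. Row 2 is even, so WS.
Chart row 2 tiled across columns 1-5: P K K P K
WS: work from column 5 back to column 1 (reverse the tiled row), swapping K<->P (O and / unchanged).
Row 2 as worked: P K P P K
The 5th stitch worked is K.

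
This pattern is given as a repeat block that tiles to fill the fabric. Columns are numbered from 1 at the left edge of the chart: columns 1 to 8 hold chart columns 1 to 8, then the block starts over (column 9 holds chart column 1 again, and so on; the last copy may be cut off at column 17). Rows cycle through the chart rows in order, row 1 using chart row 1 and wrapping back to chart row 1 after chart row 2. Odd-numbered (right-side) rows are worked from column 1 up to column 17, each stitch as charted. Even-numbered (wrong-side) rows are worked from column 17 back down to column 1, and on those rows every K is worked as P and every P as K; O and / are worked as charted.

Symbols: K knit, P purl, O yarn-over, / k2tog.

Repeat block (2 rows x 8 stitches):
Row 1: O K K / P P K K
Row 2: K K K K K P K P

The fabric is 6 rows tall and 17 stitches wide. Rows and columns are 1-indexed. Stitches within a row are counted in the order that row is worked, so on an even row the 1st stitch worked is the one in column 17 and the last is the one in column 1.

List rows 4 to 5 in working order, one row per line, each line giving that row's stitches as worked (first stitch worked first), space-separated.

Rows as worked:
P K P K P P P P P K P K P P P P P
O K K / P P K K O K K / P P K K O

Derivation:
Row 4: chart row 2, WS - tiled (columns 1-17): K K K K K P K P K K K K K P K P K; work from column 17 back to 1 with K<->P swapped.
Row 5: chart row 1, RS - tile across columns 1-17 and work as-is.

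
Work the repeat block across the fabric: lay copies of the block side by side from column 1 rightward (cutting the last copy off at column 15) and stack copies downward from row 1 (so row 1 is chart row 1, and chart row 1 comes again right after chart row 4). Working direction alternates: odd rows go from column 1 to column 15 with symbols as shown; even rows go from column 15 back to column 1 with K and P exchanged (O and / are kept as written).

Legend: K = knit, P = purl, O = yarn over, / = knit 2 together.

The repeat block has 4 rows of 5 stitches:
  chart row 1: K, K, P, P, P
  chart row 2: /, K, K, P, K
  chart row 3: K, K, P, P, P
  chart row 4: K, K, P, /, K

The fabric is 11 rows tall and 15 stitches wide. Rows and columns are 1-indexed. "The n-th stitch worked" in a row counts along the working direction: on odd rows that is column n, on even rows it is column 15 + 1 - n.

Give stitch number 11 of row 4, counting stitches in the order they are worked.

== STITCH ==
P

Derivation:
For row 4: chart row = ((4-1) mod 4) + 1 = 4; this is a WS (even) row.
Chart row 4 tiled across columns 1-15: K K P / K K K P / K K K P / K
WS row: flip the tiled sequence (start at column 15) and apply K<->P; O and / stay.
Row 4 as worked: P / K P P P / K P P P / K P P
The 11th stitch worked is P.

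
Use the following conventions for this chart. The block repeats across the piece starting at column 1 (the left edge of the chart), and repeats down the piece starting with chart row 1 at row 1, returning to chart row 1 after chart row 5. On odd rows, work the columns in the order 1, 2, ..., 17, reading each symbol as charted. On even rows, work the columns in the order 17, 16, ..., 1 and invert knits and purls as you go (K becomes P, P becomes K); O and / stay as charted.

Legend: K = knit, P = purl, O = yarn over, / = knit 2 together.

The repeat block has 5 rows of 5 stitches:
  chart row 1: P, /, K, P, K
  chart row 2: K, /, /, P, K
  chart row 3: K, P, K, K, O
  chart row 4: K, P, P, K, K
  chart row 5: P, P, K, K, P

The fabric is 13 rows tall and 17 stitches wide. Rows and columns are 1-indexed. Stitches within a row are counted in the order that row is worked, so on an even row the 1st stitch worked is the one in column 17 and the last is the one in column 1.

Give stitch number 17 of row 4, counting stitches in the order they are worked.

Result:
P

Derivation:
Row 4 uses chart row ((4-1) mod 5)+1 = 4. Row 4 is even, so WS.
Chart row 4 tiled across columns 1-17: K P P K K K P P K K K P P K K K P
WS: work from column 17 back to column 1 (reverse the tiled row), swapping K<->P (O and / unchanged).
Row 4 as worked: K P P P K K P P P K K P P P K K P
The 17th stitch worked is P.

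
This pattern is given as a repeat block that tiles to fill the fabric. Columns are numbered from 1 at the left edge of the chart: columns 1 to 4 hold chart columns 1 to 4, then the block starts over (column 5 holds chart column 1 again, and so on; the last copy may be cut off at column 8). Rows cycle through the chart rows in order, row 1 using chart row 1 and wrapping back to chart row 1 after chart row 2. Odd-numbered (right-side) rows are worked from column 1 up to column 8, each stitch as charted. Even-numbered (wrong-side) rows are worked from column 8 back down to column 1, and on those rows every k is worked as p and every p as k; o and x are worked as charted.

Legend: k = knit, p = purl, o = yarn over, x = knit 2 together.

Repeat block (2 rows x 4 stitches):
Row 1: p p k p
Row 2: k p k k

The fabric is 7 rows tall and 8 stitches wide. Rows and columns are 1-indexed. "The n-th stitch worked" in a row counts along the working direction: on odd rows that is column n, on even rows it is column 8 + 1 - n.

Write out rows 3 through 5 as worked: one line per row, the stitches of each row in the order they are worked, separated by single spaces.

== ROWS AS WORKED ==
p p k p p p k p
p p k p p p k p
p p k p p p k p

Derivation:
Row 3: chart row 1, RS - tile across columns 1-8 and work as-is.
Row 4: chart row 2, WS - tiled (columns 1-8): k p k k k p k k; work from column 8 back to 1 with k<->p swapped.
Row 5: chart row 1, RS - tile across columns 1-8 and work as-is.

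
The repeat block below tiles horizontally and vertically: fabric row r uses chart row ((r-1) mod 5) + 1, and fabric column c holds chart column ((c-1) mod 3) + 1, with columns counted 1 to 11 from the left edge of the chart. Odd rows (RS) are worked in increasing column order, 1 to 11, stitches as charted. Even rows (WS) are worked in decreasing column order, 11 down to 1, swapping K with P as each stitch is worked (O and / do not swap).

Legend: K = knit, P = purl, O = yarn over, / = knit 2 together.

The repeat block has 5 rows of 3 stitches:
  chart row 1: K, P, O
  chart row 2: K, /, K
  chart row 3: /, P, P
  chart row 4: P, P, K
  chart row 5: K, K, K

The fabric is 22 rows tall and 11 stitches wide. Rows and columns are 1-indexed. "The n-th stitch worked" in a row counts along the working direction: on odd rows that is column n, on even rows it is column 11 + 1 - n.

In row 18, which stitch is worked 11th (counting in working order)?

== STITCH ==
/

Derivation:
Row 18: (18-1) mod 5 = 2, so use chart row 3. Even row -> WS.
Chart row 3 tiled across columns 1-11: / P P / P P / P P / P
WS row: flip the tiled sequence (start at column 11) and apply K<->P; O and / stay.
Row 18 as worked: K / K K / K K / K K /
The 11th stitch worked is /.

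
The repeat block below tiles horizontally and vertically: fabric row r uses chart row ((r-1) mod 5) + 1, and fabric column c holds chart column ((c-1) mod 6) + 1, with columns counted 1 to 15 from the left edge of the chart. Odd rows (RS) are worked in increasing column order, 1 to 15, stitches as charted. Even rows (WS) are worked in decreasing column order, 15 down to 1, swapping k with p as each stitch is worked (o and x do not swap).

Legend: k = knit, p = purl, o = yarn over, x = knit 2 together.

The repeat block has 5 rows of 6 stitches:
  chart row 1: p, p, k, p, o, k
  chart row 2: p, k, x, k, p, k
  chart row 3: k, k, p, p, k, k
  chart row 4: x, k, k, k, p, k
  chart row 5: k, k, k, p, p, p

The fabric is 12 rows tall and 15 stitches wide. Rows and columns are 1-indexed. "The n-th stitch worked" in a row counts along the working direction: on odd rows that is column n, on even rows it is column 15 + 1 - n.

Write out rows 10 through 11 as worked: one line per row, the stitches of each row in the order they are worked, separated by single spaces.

Rows as worked:
p p p k k k p p p k k k p p p
p p k p o k p p k p o k p p k

Derivation:
Row 10: chart row 5, WS - tiled (columns 1-15): k k k p p p k k k p p p k k k; work from column 15 back to 1 with k<->p swapped.
Row 11: chart row 1, RS - tile across columns 1-15 and work as-is.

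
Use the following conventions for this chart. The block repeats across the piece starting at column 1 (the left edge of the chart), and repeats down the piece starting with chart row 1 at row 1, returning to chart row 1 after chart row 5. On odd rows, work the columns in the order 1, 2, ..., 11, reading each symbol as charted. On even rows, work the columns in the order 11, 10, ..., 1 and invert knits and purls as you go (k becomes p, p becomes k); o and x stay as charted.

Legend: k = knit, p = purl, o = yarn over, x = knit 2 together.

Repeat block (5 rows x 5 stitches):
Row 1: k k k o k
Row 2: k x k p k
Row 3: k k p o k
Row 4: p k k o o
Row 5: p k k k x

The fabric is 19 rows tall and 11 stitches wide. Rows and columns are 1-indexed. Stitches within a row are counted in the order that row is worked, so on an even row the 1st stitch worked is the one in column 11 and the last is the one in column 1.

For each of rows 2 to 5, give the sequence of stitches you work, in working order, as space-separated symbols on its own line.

Row 2: chart row 2, WS - tiled (columns 1-11): k x k p k k x k p k k; work from column 11 back to 1 with k<->p swapped.
Row 3: chart row 3, RS - tile across columns 1-11 and work as-is.
Row 4: chart row 4, WS - tiled (columns 1-11): p k k o o p k k o o p; work from column 11 back to 1 with k<->p swapped.
Row 5: chart row 5, RS - tile across columns 1-11 and work as-is.

Result:
p p k p x p p k p x p
k k p o k k k p o k k
k o o p p k o o p p k
p k k k x p k k k x p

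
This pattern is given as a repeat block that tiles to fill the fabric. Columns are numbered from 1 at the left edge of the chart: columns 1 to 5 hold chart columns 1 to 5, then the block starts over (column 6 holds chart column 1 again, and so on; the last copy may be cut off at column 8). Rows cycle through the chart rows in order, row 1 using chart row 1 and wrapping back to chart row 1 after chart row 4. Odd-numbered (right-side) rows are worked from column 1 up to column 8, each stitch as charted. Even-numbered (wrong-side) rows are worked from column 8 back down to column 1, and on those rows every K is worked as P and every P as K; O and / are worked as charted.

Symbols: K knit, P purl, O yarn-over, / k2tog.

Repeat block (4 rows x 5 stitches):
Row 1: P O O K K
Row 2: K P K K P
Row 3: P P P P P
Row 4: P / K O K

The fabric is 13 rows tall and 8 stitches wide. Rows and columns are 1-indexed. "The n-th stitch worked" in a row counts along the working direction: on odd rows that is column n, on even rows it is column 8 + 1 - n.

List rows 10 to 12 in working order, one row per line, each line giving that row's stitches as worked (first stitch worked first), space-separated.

Row 10: chart row 2, WS - tiled (columns 1-8): K P K K P K P K; work from column 8 back to 1 with K<->P swapped.
Row 11: chart row 3, RS - tile across columns 1-8 and work as-is.
Row 12: chart row 4, WS - tiled (columns 1-8): P / K O K P / K; work from column 8 back to 1 with K<->P swapped.

Result:
P K P K P P K P
P P P P P P P P
P / K P O P / K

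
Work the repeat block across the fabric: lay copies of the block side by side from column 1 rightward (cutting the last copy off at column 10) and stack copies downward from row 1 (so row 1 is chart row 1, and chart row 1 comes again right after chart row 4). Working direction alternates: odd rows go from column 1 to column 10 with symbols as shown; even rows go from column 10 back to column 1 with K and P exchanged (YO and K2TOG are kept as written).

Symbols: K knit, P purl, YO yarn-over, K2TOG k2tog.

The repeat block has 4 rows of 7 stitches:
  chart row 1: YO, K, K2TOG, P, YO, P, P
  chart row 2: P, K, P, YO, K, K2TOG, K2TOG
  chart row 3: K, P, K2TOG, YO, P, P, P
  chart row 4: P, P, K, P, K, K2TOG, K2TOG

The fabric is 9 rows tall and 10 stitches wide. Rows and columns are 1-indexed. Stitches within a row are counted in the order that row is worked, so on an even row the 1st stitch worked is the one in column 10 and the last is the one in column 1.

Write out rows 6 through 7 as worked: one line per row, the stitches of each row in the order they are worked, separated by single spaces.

Row 6: chart row 2, WS - tiled (columns 1-10): P K P YO K K2TOG K2TOG P K P; work from column 10 back to 1 with K<->P swapped.
Row 7: chart row 3, RS - tile across columns 1-10 and work as-is.

== ROWS AS WORKED ==
K P K K2TOG K2TOG P YO K P K
K P K2TOG YO P P P K P K2TOG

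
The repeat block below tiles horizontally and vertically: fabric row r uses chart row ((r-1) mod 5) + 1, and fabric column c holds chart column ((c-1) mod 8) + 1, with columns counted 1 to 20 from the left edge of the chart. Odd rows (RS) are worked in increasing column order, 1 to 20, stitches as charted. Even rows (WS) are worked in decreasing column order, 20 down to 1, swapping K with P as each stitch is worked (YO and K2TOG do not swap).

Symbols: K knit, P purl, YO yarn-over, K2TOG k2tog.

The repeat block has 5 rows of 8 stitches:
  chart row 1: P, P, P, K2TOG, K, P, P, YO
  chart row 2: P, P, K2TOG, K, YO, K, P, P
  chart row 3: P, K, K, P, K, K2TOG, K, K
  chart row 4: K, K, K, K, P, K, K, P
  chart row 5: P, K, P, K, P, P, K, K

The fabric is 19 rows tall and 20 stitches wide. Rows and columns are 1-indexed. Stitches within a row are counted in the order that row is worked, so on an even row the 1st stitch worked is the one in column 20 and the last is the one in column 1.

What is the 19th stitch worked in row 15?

For row 15: chart row = ((15-1) mod 5) + 1 = 5; this is a RS (odd) row.
Chart row 5 tiled across columns 1-20: P K P K P P K K P K P K P P K K P K P K
Right side: take the tiled row as-is (worked left to right from column 1).
Stitch 19 in working order -> P

Stitch:
P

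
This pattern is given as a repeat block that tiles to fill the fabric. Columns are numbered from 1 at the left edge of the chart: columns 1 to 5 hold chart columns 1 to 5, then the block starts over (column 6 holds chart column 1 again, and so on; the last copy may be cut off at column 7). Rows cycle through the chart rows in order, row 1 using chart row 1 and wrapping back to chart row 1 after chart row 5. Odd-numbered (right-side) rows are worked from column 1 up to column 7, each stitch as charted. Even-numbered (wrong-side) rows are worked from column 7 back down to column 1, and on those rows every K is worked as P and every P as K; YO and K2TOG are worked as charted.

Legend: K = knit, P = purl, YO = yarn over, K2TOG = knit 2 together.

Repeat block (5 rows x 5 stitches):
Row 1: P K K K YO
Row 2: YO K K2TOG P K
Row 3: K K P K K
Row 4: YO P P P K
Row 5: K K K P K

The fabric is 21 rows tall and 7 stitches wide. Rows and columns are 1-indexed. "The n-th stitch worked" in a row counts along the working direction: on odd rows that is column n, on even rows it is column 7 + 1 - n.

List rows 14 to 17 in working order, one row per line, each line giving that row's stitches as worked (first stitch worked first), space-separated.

Row 14: chart row 4, WS - tiled (columns 1-7): YO P P P K YO P; work from column 7 back to 1 with K<->P swapped.
Row 15: chart row 5, RS - tile across columns 1-7 and work as-is.
Row 16: chart row 1, WS - tiled (columns 1-7): P K K K YO P K; work from column 7 back to 1 with K<->P swapped.
Row 17: chart row 2, RS - tile across columns 1-7 and work as-is.

Result:
K YO P K K K YO
K K K P K K K
P K YO P P P K
YO K K2TOG P K YO K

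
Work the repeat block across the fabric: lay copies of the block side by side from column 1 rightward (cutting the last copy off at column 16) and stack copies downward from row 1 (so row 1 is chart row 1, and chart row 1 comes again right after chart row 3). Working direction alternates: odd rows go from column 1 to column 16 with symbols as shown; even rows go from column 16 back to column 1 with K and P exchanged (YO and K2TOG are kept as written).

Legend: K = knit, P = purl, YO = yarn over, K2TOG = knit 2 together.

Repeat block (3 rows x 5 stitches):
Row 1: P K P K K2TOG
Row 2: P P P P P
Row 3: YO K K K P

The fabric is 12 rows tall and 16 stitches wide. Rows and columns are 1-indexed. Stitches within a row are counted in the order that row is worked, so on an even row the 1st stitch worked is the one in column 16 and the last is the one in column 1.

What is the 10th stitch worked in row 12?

Row 12: (12-1) mod 3 = 2, so use chart row 3. Even row -> WS.
Chart row 3 tiled across columns 1-16: YO K K K P YO K K K P YO K K K P YO
WS row: flip the tiled sequence (start at column 16) and apply K<->P; YO and K2TOG stay.
Row 12 as worked: YO K P P P YO K P P P YO K P P P YO
Stitch 10 in working order -> P

Result:
P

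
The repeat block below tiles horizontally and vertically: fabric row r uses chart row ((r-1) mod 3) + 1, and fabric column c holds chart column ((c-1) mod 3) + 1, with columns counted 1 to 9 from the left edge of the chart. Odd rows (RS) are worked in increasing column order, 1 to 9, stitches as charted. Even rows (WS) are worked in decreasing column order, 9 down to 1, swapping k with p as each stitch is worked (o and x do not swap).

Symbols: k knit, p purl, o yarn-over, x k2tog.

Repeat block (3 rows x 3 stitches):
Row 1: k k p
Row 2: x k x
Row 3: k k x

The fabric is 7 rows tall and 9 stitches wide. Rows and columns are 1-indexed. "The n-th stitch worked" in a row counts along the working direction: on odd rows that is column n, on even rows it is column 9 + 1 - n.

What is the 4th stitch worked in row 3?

Stitch:
k

Derivation:
Row 3 uses chart row ((3-1) mod 3)+1 = 3. Row 3 is odd, so RS.
Chart row 3 tiled across columns 1-9: k k x k k x k k x
RS row: no reversal, no swap; stitch n worked = column n.
Stitch 4 in working order -> k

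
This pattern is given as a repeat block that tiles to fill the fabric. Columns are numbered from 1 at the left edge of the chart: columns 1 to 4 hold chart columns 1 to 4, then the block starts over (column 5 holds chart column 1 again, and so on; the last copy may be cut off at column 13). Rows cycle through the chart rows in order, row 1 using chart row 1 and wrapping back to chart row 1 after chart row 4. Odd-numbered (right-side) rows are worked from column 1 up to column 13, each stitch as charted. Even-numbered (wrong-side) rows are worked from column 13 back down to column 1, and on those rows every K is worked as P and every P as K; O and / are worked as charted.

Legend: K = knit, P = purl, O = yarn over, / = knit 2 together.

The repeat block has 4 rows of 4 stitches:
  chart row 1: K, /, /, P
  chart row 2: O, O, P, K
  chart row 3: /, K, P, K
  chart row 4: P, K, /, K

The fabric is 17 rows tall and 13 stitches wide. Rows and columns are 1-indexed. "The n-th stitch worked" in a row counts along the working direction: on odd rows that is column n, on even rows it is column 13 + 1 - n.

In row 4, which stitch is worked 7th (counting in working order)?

Stitch:
/

Derivation:
Row 4: (4-1) mod 4 = 3, so use chart row 4. Even row -> WS.
Chart row 4 tiled across columns 1-13: P K / K P K / K P K / K P
Wrong side: read the tiled row from column 13 down to 1 and exchange K with P (leave O, /).
Row 4 as worked: K P / P K P / P K P / P K
The 7th stitch worked is /.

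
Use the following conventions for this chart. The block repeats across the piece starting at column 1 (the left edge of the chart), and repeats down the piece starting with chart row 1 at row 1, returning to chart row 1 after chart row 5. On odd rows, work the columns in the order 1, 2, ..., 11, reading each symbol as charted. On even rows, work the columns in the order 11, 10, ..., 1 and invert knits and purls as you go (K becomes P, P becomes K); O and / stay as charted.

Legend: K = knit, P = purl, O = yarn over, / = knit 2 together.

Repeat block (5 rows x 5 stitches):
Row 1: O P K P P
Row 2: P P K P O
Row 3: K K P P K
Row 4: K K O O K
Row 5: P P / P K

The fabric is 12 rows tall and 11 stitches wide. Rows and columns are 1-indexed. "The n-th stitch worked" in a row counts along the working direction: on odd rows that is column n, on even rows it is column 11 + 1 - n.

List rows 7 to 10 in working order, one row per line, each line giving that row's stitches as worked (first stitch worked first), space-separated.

Row 7: chart row 2, RS - tile across columns 1-11 and work as-is.
Row 8: chart row 3, WS - tiled (columns 1-11): K K P P K K K P P K K; work from column 11 back to 1 with K<->P swapped.
Row 9: chart row 4, RS - tile across columns 1-11 and work as-is.
Row 10: chart row 5, WS - tiled (columns 1-11): P P / P K P P / P K P; work from column 11 back to 1 with K<->P swapped.

Rows as worked:
P P K P O P P K P O P
P P K K P P P K K P P
K K O O K K K O O K K
K P K / K K P K / K K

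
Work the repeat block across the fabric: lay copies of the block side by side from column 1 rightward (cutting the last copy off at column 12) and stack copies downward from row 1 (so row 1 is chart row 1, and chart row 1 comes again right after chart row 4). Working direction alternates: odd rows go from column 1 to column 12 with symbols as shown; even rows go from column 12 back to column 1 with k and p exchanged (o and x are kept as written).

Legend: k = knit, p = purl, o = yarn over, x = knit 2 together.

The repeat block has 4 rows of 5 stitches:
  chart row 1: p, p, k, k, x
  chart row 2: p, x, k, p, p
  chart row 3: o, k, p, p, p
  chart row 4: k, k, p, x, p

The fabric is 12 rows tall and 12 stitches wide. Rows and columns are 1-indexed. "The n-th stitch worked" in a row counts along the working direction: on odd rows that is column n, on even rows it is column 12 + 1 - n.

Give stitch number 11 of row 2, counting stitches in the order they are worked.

Row 2: (2-1) mod 4 = 1, so use chart row 2. Even row -> WS.
Chart row 2 tiled across columns 1-12: p x k p p p x k p p p x
WS row: flip the tiled sequence (start at column 12) and apply k<->p; o and x stay.
Row 2 as worked: x k k k p x k k k p x k
The 11th stitch worked is x.

Stitch:
x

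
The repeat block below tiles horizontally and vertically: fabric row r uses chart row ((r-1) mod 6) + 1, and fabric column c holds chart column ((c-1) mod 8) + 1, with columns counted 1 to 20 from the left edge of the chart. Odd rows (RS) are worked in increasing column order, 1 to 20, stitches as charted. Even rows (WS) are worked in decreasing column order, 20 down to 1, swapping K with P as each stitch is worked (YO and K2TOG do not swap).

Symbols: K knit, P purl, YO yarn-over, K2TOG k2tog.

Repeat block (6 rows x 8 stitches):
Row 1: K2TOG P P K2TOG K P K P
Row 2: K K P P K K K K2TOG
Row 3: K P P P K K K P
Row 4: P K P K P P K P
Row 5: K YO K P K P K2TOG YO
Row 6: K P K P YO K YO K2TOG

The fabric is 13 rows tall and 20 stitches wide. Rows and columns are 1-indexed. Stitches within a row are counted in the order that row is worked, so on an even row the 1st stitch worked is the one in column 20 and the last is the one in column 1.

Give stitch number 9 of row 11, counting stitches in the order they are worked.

Result:
K

Derivation:
For row 11: chart row = ((11-1) mod 6) + 1 = 5; this is a RS (odd) row.
Chart row 5 tiled across columns 1-20: K YO K P K P K2TOG YO K YO K P K P K2TOG YO K YO K P
Right side: take the tiled row as-is (worked left to right from column 1).
The 9th stitch worked is K.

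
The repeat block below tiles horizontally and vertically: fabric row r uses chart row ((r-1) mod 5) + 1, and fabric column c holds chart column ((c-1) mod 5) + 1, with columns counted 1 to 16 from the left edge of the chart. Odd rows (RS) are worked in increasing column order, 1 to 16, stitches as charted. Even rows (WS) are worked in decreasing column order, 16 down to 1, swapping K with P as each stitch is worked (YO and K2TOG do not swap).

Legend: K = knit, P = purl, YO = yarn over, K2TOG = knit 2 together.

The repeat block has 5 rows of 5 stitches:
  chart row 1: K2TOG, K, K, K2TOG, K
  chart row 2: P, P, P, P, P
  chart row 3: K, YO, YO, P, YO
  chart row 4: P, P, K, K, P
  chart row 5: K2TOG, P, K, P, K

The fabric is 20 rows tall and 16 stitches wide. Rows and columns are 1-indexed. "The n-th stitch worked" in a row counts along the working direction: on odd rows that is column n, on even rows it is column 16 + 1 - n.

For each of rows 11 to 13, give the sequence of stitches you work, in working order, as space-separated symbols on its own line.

Rows as worked:
K2TOG K K K2TOG K K2TOG K K K2TOG K K2TOG K K K2TOG K K2TOG
K K K K K K K K K K K K K K K K
K YO YO P YO K YO YO P YO K YO YO P YO K

Derivation:
Row 11: chart row 1, RS - tile across columns 1-16 and work as-is.
Row 12: chart row 2, WS - tiled (columns 1-16): P P P P P P P P P P P P P P P P; work from column 16 back to 1 with K<->P swapped.
Row 13: chart row 3, RS - tile across columns 1-16 and work as-is.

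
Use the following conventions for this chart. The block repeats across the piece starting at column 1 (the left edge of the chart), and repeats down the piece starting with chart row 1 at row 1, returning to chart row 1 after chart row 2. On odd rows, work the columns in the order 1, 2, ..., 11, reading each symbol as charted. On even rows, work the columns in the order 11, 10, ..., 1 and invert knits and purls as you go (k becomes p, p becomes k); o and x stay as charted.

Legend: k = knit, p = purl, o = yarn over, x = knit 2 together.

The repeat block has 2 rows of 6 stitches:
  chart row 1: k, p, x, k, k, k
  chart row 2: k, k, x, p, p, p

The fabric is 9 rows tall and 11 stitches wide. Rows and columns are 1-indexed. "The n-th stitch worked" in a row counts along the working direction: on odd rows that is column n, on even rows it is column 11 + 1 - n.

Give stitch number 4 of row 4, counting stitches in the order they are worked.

For row 4: chart row = ((4-1) mod 2) + 1 = 2; this is a WS (even) row.
Chart row 2 tiled across columns 1-11: k k x p p p k k x p p
Wrong side: read the tiled row from column 11 down to 1 and exchange k with p (leave o, x).
Row 4 as worked: k k x p p k k k x p p
The 4th stitch worked is p.

Stitch:
p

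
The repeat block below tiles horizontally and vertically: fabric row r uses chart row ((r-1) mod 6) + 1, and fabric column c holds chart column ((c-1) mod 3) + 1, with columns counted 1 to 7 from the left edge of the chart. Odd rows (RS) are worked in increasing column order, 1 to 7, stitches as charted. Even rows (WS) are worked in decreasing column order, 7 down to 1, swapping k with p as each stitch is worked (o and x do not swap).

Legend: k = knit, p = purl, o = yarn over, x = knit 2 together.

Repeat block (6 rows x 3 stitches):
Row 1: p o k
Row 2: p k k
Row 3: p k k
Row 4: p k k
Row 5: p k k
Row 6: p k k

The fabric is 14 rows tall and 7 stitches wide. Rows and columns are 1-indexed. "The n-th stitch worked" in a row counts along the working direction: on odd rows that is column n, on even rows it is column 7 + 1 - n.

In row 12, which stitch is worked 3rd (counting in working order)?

For row 12: chart row = ((12-1) mod 6) + 1 = 6; this is a WS (even) row.
Chart row 6 tiled across columns 1-7: p k k p k k p
WS: work from column 7 back to column 1 (reverse the tiled row), swapping k<->p (o and x unchanged).
Row 12 as worked: k p p k p p k
Stitch 3 in working order -> p

Result:
p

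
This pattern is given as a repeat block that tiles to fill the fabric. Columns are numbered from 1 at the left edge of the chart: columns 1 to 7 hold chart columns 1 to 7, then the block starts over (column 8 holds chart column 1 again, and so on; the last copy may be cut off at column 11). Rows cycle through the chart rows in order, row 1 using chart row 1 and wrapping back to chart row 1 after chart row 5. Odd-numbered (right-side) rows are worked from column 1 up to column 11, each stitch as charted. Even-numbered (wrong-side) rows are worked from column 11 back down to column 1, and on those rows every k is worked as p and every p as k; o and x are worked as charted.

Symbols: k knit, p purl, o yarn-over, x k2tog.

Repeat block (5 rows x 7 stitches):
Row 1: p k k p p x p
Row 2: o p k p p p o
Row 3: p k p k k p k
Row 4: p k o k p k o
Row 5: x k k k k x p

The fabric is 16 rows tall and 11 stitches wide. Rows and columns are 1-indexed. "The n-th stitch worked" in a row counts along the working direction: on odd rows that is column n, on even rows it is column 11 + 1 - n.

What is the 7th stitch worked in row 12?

Row 12: (12-1) mod 5 = 1, so use chart row 2. Even row -> WS.
Chart row 2 tiled across columns 1-11: o p k p p p o o p k p
Wrong side: read the tiled row from column 11 down to 1 and exchange k with p (leave o, x).
Row 12 as worked: k p k o o k k k p k o
The 7th stitch worked is k.

== STITCH ==
k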